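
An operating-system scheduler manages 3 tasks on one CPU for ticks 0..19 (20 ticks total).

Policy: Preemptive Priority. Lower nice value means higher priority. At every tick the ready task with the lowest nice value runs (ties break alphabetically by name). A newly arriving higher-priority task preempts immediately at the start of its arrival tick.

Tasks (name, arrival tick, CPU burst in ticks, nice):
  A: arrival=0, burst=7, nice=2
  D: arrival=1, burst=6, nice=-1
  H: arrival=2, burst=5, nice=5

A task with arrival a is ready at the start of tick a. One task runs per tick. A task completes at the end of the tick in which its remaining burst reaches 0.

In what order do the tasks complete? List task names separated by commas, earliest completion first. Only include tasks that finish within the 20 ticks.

completion order = D, A, H

t=0: ready={A} → run A
t=1: ready={A,D} → run D
t=2: ready={A,D,H} → run D
t=3: ready={A,D,H} → run D
t=4: ready={A,D,H} → run D
t=5: ready={A,D,H} → run D
t=6: ready={A,D,H} → run D
t=7: ready={A,H} → run A
t=8: ready={A,H} → run A
t=9: ready={A,H} → run A
t=10: ready={A,H} → run A
t=11: ready={A,H} → run A
t=12: ready={A,H} → run A
t=13: ready={H} → run H
t=14: ready={H} → run H
t=15: ready={H} → run H
t=16: ready={H} → run H
t=17: ready={H} → run H
t=18: (idle)
t=19: (idle)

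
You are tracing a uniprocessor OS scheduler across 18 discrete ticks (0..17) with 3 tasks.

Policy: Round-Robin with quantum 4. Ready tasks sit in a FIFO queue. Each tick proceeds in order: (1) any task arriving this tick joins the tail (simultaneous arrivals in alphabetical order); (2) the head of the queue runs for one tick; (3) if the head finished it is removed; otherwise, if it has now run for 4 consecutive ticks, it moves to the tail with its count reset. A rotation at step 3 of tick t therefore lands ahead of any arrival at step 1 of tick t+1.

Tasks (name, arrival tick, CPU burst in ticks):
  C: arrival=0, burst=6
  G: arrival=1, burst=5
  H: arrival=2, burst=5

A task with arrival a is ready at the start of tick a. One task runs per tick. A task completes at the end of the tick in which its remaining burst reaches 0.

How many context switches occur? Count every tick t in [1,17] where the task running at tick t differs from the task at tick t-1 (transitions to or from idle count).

t=0: queue=[C] q_used=0 → run C
t=1: queue=[C,G] q_used=1 → run C
t=2: queue=[C,G,H] q_used=2 → run C
t=3: queue=[C,G,H] q_used=3 → run C
t=4: queue=[G,H,C] q_used=0 → run G
t=5: queue=[G,H,C] q_used=1 → run G
t=6: queue=[G,H,C] q_used=2 → run G
t=7: queue=[G,H,C] q_used=3 → run G
t=8: queue=[H,C,G] q_used=0 → run H
t=9: queue=[H,C,G] q_used=1 → run H
t=10: queue=[H,C,G] q_used=2 → run H
t=11: queue=[H,C,G] q_used=3 → run H
t=12: queue=[C,G,H] q_used=0 → run C
t=13: queue=[C,G,H] q_used=1 → run C
t=14: queue=[G,H] q_used=0 → run G
t=15: queue=[H] q_used=0 → run H
t=16: (idle)
t=17: (idle)

context switches = 6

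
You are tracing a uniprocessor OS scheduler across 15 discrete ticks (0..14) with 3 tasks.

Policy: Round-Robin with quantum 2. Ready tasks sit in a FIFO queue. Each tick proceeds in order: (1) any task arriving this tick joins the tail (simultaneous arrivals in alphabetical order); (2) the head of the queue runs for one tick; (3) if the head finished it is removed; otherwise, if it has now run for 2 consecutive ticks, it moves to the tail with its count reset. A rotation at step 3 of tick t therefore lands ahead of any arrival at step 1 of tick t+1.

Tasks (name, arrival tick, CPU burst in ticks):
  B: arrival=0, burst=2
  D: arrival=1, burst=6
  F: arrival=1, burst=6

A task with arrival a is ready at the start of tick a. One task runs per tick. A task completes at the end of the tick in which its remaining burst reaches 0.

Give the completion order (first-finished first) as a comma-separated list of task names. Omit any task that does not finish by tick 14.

t=0: queue=[B] q_used=0 → run B
t=1: queue=[B,D,F] q_used=1 → run B
t=2: queue=[D,F] q_used=0 → run D
t=3: queue=[D,F] q_used=1 → run D
t=4: queue=[F,D] q_used=0 → run F
t=5: queue=[F,D] q_used=1 → run F
t=6: queue=[D,F] q_used=0 → run D
t=7: queue=[D,F] q_used=1 → run D
t=8: queue=[F,D] q_used=0 → run F
t=9: queue=[F,D] q_used=1 → run F
t=10: queue=[D,F] q_used=0 → run D
t=11: queue=[D,F] q_used=1 → run D
t=12: queue=[F] q_used=0 → run F
t=13: queue=[F] q_used=1 → run F
t=14: (idle)

completion order = B, D, F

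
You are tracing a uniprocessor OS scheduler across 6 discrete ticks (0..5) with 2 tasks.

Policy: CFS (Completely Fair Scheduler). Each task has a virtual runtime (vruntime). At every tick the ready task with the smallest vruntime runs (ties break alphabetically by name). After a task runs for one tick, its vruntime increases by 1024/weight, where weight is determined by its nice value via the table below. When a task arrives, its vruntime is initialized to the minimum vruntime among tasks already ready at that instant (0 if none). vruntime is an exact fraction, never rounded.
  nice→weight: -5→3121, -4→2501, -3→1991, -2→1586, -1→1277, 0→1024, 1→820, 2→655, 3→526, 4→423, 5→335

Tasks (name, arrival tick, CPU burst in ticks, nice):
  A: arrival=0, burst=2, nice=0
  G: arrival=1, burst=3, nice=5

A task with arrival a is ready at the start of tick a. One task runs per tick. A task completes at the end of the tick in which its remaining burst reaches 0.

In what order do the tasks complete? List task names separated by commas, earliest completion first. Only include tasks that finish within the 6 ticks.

completion order = A, G

t=0: vr[A=0] → run A
t=1: vr[A=1 G=1] → run A
t=2: vr[G=1] → run G
t=3: vr[G=1359/335] → run G
t=4: vr[G=2383/335] → run G
t=5: (idle)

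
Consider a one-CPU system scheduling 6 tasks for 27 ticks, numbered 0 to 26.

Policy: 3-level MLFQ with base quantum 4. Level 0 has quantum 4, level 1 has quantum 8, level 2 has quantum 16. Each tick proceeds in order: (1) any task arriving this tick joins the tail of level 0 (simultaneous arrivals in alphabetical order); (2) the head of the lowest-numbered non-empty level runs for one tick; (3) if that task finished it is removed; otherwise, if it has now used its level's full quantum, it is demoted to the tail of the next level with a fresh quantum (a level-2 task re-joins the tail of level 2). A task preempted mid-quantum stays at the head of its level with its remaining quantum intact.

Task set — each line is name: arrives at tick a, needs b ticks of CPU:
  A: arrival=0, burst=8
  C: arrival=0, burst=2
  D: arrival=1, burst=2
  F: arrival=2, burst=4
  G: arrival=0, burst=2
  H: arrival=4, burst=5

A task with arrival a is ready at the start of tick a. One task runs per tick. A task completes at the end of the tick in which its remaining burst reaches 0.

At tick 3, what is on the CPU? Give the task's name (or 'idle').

t=0: L0/L1/L2 = ACG/-/- → run A
t=1: L0/L1/L2 = ACGD/-/- → run A
t=2: L0/L1/L2 = ACGDF/-/- → run A
t=3: L0/L1/L2 = ACGDF/-/- → run A
t=4: L0/L1/L2 = CGDFH/A/- → run C
t=5: L0/L1/L2 = CGDFH/A/- → run C
t=6: L0/L1/L2 = GDFH/A/- → run G
t=7: L0/L1/L2 = GDFH/A/- → run G
t=8: L0/L1/L2 = DFH/A/- → run D
t=9: L0/L1/L2 = DFH/A/- → run D
t=10: L0/L1/L2 = FH/A/- → run F
t=11: L0/L1/L2 = FH/A/- → run F
t=12: L0/L1/L2 = FH/A/- → run F
t=13: L0/L1/L2 = FH/A/- → run F
t=14: L0/L1/L2 = H/A/- → run H
t=15: L0/L1/L2 = H/A/- → run H
t=16: L0/L1/L2 = H/A/- → run H
t=17: L0/L1/L2 = H/A/- → run H
t=18: L0/L1/L2 = -/AH/- → run A
t=19: L0/L1/L2 = -/AH/- → run A
t=20: L0/L1/L2 = -/AH/- → run A
t=21: L0/L1/L2 = -/AH/- → run A
t=22: L0/L1/L2 = -/H/- → run H
t=23: (idle)
t=24: (idle)
t=25: (idle)
t=26: (idle)

running at tick 3 = A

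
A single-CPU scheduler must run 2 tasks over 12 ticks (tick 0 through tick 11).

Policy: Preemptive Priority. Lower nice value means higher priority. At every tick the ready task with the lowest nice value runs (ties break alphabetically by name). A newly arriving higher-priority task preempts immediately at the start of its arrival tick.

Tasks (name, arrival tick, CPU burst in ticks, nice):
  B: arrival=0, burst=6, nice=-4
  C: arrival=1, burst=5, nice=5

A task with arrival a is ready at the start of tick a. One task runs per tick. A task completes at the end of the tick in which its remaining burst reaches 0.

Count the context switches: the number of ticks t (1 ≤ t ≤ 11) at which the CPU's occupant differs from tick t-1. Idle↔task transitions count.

context switches = 2

t=0: ready={B} → run B
t=1: ready={B,C} → run B
t=2: ready={B,C} → run B
t=3: ready={B,C} → run B
t=4: ready={B,C} → run B
t=5: ready={B,C} → run B
t=6: ready={C} → run C
t=7: ready={C} → run C
t=8: ready={C} → run C
t=9: ready={C} → run C
t=10: ready={C} → run C
t=11: (idle)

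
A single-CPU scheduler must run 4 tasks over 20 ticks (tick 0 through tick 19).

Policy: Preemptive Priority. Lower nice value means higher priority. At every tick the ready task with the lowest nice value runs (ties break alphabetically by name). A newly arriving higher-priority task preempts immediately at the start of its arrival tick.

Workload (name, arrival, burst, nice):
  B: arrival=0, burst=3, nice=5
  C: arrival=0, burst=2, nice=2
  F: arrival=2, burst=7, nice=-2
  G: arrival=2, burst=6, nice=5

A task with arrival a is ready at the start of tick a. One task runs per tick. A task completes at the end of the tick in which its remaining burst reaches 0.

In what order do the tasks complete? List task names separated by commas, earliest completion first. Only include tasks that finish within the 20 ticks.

completion order = C, F, B, G

t=0: ready={B,C} → run C
t=1: ready={B,C} → run C
t=2: ready={B,F,G} → run F
t=3: ready={B,F,G} → run F
t=4: ready={B,F,G} → run F
t=5: ready={B,F,G} → run F
t=6: ready={B,F,G} → run F
t=7: ready={B,F,G} → run F
t=8: ready={B,F,G} → run F
t=9: ready={B,G} → run B
t=10: ready={B,G} → run B
t=11: ready={B,G} → run B
t=12: ready={G} → run G
t=13: ready={G} → run G
t=14: ready={G} → run G
t=15: ready={G} → run G
t=16: ready={G} → run G
t=17: ready={G} → run G
t=18: (idle)
t=19: (idle)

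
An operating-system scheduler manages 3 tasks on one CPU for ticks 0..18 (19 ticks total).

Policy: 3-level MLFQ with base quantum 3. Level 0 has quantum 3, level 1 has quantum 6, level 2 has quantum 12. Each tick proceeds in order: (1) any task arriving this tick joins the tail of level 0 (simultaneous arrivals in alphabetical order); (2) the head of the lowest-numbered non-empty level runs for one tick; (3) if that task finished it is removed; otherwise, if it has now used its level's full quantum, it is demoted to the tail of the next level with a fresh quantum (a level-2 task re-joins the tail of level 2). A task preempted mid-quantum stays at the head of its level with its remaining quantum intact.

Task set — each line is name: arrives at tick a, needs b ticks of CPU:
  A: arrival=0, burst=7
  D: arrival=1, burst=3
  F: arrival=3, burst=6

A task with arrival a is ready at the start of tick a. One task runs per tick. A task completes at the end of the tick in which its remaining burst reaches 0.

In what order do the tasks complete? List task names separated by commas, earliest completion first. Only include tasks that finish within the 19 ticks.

completion order = D, A, F

t=0: L0/L1/L2 = A/-/- → run A
t=1: L0/L1/L2 = AD/-/- → run A
t=2: L0/L1/L2 = AD/-/- → run A
t=3: L0/L1/L2 = DF/A/- → run D
t=4: L0/L1/L2 = DF/A/- → run D
t=5: L0/L1/L2 = DF/A/- → run D
t=6: L0/L1/L2 = F/A/- → run F
t=7: L0/L1/L2 = F/A/- → run F
t=8: L0/L1/L2 = F/A/- → run F
t=9: L0/L1/L2 = -/AF/- → run A
t=10: L0/L1/L2 = -/AF/- → run A
t=11: L0/L1/L2 = -/AF/- → run A
t=12: L0/L1/L2 = -/AF/- → run A
t=13: L0/L1/L2 = -/F/- → run F
t=14: L0/L1/L2 = -/F/- → run F
t=15: L0/L1/L2 = -/F/- → run F
t=16: (idle)
t=17: (idle)
t=18: (idle)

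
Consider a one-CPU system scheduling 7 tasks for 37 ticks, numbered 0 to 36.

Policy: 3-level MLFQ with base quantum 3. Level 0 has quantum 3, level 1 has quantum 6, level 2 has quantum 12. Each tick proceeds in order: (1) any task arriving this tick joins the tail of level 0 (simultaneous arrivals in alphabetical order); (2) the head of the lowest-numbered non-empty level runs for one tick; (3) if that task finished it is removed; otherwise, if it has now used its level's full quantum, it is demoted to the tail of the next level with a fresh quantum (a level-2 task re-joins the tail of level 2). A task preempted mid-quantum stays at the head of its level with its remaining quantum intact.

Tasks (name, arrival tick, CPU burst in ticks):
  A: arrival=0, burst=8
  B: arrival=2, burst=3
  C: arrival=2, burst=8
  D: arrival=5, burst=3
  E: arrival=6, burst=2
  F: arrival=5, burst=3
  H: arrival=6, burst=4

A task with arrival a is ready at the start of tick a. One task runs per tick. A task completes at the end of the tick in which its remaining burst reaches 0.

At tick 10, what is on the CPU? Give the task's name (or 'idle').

running at tick 10 = D

t=0: L0/L1/L2 = A/-/- → run A
t=1: L0/L1/L2 = A/-/- → run A
t=2: L0/L1/L2 = ABC/-/- → run A
t=3: L0/L1/L2 = BC/A/- → run B
t=4: L0/L1/L2 = BC/A/- → run B
t=5: L0/L1/L2 = BCDF/A/- → run B
t=6: L0/L1/L2 = CDFEH/A/- → run C
t=7: L0/L1/L2 = CDFEH/A/- → run C
t=8: L0/L1/L2 = CDFEH/A/- → run C
t=9: L0/L1/L2 = DFEH/AC/- → run D
t=10: L0/L1/L2 = DFEH/AC/- → run D
t=11: L0/L1/L2 = DFEH/AC/- → run D
t=12: L0/L1/L2 = FEH/AC/- → run F
t=13: L0/L1/L2 = FEH/AC/- → run F
t=14: L0/L1/L2 = FEH/AC/- → run F
t=15: L0/L1/L2 = EH/AC/- → run E
t=16: L0/L1/L2 = EH/AC/- → run E
t=17: L0/L1/L2 = H/AC/- → run H
t=18: L0/L1/L2 = H/AC/- → run H
t=19: L0/L1/L2 = H/AC/- → run H
t=20: L0/L1/L2 = -/ACH/- → run A
t=21: L0/L1/L2 = -/ACH/- → run A
t=22: L0/L1/L2 = -/ACH/- → run A
t=23: L0/L1/L2 = -/ACH/- → run A
t=24: L0/L1/L2 = -/ACH/- → run A
t=25: L0/L1/L2 = -/CH/- → run C
t=26: L0/L1/L2 = -/CH/- → run C
t=27: L0/L1/L2 = -/CH/- → run C
t=28: L0/L1/L2 = -/CH/- → run C
t=29: L0/L1/L2 = -/CH/- → run C
t=30: L0/L1/L2 = -/H/- → run H
t=31: (idle)
t=32: (idle)
t=33: (idle)
t=34: (idle)
t=35: (idle)
t=36: (idle)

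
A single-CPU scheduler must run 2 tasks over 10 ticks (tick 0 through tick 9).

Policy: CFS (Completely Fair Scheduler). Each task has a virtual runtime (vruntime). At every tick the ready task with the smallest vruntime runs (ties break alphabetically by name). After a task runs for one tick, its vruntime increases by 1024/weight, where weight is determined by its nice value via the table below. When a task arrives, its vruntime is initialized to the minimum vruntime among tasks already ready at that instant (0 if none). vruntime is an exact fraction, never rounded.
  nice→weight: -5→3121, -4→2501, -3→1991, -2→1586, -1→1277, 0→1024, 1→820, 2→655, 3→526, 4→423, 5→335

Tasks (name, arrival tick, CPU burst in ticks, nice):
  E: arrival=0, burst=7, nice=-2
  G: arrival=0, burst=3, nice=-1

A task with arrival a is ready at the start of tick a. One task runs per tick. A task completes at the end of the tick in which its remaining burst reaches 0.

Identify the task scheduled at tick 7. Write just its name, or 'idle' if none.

t=0: vr[E=0 G=0] → run E
t=1: vr[E=512/793 G=0] → run G
t=2: vr[E=512/793 G=1024/1277] → run E
t=3: vr[E=1024/793 G=1024/1277] → run G
t=4: vr[E=1024/793 G=2048/1277] → run E
t=5: vr[E=1536/793 G=2048/1277] → run G
t=6: vr[E=1536/793] → run E
t=7: vr[E=2048/793] → run E
t=8: vr[E=2560/793] → run E
t=9: vr[E=3072/793] → run E

running at tick 7 = E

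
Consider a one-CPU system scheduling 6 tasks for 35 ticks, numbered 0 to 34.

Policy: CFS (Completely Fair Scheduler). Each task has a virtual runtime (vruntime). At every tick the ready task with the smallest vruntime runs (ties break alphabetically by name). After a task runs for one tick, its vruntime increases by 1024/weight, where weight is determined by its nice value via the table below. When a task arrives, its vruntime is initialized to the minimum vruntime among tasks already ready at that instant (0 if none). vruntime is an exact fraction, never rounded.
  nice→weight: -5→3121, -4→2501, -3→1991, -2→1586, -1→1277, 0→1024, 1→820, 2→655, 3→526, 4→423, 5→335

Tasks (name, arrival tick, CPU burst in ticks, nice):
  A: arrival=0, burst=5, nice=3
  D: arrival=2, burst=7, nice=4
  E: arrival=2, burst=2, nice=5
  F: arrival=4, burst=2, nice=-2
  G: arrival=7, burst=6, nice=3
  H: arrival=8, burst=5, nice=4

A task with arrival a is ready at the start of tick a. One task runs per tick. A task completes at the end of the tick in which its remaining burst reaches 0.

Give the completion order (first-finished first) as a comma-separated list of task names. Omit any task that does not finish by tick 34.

completion order = F, E, A, H, G, D

t=0: vr[A=0] → run A
t=1: vr[A=512/263] → run A
t=2: vr[A=1024/263 D=1024/263 E=1024/263] → run A
t=3: vr[A=1536/263 D=1024/263 E=1024/263] → run D
t=4: vr[A=1536/263 D=702464/111249 E=1024/263 F=1024/263] → run E
t=5: vr[A=1536/263 D=702464/111249 E=612352/88105 F=1024/263] → run F
t=6: vr[A=1536/263 D=702464/111249 E=612352/88105 F=946688/208559] → run F
t=7: vr[A=1536/263 D=702464/111249 E=612352/88105 G=1536/263] → run A
t=8: vr[A=2048/263 D=702464/111249 E=612352/88105 G=1536/263 H=1536/263] → run G
t=9: vr[A=2048/263 D=702464/111249 E=612352/88105 G=2048/263 H=1536/263] → run H
t=10: vr[A=2048/263 D=702464/111249 E=612352/88105 G=2048/263 H=919040/111249] → run D
t=11: vr[A=2048/263 D=971776/111249 E=612352/88105 G=2048/263 H=919040/111249] → run E
t=12: vr[A=2048/263 D=971776/111249 G=2048/263 H=919040/111249] → run A
t=13: vr[D=971776/111249 G=2048/263 H=919040/111249] → run G
t=14: vr[D=971776/111249 G=2560/263 H=919040/111249] → run H
t=15: vr[D=971776/111249 G=2560/263 H=1188352/111249] → run D
t=16: vr[D=413696/37083 G=2560/263 H=1188352/111249] → run G
t=17: vr[D=413696/37083 G=3072/263 H=1188352/111249] → run H
t=18: vr[D=413696/37083 G=3072/263 H=485888/37083] → run D
t=19: vr[D=1510400/111249 G=3072/263 H=485888/37083] → run G
t=20: vr[D=1510400/111249 G=3584/263 H=485888/37083] → run H
t=21: vr[D=1510400/111249 G=3584/263 H=1726976/111249] → run D
t=22: vr[D=1779712/111249 G=3584/263 H=1726976/111249] → run G
t=23: vr[D=1779712/111249 G=4096/263 H=1726976/111249] → run H
t=24: vr[D=1779712/111249 G=4096/263] → run G
t=25: vr[D=1779712/111249] → run D
t=26: vr[D=683008/37083] → run D
t=27: (idle)
t=28: (idle)
t=29: (idle)
t=30: (idle)
t=31: (idle)
t=32: (idle)
t=33: (idle)
t=34: (idle)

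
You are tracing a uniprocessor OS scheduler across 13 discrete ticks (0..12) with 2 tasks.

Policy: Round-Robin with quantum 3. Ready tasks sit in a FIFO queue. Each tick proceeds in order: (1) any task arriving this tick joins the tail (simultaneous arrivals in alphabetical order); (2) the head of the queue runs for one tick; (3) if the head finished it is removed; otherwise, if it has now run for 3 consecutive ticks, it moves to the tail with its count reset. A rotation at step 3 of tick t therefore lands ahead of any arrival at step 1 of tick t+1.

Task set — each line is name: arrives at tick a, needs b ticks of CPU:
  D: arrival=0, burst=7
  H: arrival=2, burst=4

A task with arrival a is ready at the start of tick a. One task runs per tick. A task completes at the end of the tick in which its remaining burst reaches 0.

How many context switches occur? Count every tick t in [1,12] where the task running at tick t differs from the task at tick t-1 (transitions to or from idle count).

context switches = 5

t=0: queue=[D] q_used=0 → run D
t=1: queue=[D] q_used=1 → run D
t=2: queue=[D,H] q_used=2 → run D
t=3: queue=[H,D] q_used=0 → run H
t=4: queue=[H,D] q_used=1 → run H
t=5: queue=[H,D] q_used=2 → run H
t=6: queue=[D,H] q_used=0 → run D
t=7: queue=[D,H] q_used=1 → run D
t=8: queue=[D,H] q_used=2 → run D
t=9: queue=[H,D] q_used=0 → run H
t=10: queue=[D] q_used=0 → run D
t=11: (idle)
t=12: (idle)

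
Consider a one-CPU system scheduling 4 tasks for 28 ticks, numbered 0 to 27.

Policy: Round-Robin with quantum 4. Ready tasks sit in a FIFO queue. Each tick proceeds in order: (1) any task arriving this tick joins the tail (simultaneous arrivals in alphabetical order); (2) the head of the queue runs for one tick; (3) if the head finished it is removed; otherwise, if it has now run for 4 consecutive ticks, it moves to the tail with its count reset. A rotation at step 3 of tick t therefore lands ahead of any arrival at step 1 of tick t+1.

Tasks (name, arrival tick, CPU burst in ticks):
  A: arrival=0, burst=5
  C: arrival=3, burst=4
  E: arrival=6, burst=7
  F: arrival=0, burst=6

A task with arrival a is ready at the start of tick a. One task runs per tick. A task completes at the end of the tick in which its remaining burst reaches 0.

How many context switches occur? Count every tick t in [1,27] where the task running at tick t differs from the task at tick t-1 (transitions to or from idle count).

context switches = 7

t=0: queue=[A,F] q_used=0 → run A
t=1: queue=[A,F] q_used=1 → run A
t=2: queue=[A,F] q_used=2 → run A
t=3: queue=[A,F,C] q_used=3 → run A
t=4: queue=[F,C,A] q_used=0 → run F
t=5: queue=[F,C,A] q_used=1 → run F
t=6: queue=[F,C,A,E] q_used=2 → run F
t=7: queue=[F,C,A,E] q_used=3 → run F
t=8: queue=[C,A,E,F] q_used=0 → run C
t=9: queue=[C,A,E,F] q_used=1 → run C
t=10: queue=[C,A,E,F] q_used=2 → run C
t=11: queue=[C,A,E,F] q_used=3 → run C
t=12: queue=[A,E,F] q_used=0 → run A
t=13: queue=[E,F] q_used=0 → run E
t=14: queue=[E,F] q_used=1 → run E
t=15: queue=[E,F] q_used=2 → run E
t=16: queue=[E,F] q_used=3 → run E
t=17: queue=[F,E] q_used=0 → run F
t=18: queue=[F,E] q_used=1 → run F
t=19: queue=[E] q_used=0 → run E
t=20: queue=[E] q_used=1 → run E
t=21: queue=[E] q_used=2 → run E
t=22: (idle)
t=23: (idle)
t=24: (idle)
t=25: (idle)
t=26: (idle)
t=27: (idle)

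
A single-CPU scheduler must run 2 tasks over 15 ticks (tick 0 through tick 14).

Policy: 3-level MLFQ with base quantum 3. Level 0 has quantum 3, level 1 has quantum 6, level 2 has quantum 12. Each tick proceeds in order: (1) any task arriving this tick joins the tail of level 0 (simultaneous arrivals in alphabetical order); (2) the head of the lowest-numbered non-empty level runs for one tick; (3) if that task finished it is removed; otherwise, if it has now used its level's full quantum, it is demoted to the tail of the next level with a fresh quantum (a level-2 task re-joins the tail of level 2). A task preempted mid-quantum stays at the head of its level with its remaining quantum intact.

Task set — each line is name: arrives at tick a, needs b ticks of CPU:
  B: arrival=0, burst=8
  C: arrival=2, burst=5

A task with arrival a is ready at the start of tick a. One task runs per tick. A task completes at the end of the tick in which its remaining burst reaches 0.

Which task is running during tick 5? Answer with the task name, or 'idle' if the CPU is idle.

t=0: L0/L1/L2 = B/-/- → run B
t=1: L0/L1/L2 = B/-/- → run B
t=2: L0/L1/L2 = BC/-/- → run B
t=3: L0/L1/L2 = C/B/- → run C
t=4: L0/L1/L2 = C/B/- → run C
t=5: L0/L1/L2 = C/B/- → run C
t=6: L0/L1/L2 = -/BC/- → run B
t=7: L0/L1/L2 = -/BC/- → run B
t=8: L0/L1/L2 = -/BC/- → run B
t=9: L0/L1/L2 = -/BC/- → run B
t=10: L0/L1/L2 = -/BC/- → run B
t=11: L0/L1/L2 = -/C/- → run C
t=12: L0/L1/L2 = -/C/- → run C
t=13: (idle)
t=14: (idle)

running at tick 5 = C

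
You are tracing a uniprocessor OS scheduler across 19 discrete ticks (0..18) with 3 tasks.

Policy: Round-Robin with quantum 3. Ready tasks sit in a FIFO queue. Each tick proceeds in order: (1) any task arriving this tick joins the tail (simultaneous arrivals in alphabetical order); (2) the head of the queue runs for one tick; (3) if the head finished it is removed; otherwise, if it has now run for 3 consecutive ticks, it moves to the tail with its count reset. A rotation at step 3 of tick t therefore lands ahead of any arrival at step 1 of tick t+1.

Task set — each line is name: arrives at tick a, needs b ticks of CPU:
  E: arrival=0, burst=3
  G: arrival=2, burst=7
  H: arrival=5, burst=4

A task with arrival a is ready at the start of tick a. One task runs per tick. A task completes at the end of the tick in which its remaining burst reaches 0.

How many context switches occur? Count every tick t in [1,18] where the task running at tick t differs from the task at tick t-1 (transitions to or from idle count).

t=0: queue=[E] q_used=0 → run E
t=1: queue=[E] q_used=1 → run E
t=2: queue=[E,G] q_used=2 → run E
t=3: queue=[G] q_used=0 → run G
t=4: queue=[G] q_used=1 → run G
t=5: queue=[G,H] q_used=2 → run G
t=6: queue=[H,G] q_used=0 → run H
t=7: queue=[H,G] q_used=1 → run H
t=8: queue=[H,G] q_used=2 → run H
t=9: queue=[G,H] q_used=0 → run G
t=10: queue=[G,H] q_used=1 → run G
t=11: queue=[G,H] q_used=2 → run G
t=12: queue=[H,G] q_used=0 → run H
t=13: queue=[G] q_used=0 → run G
t=14: (idle)
t=15: (idle)
t=16: (idle)
t=17: (idle)
t=18: (idle)

context switches = 6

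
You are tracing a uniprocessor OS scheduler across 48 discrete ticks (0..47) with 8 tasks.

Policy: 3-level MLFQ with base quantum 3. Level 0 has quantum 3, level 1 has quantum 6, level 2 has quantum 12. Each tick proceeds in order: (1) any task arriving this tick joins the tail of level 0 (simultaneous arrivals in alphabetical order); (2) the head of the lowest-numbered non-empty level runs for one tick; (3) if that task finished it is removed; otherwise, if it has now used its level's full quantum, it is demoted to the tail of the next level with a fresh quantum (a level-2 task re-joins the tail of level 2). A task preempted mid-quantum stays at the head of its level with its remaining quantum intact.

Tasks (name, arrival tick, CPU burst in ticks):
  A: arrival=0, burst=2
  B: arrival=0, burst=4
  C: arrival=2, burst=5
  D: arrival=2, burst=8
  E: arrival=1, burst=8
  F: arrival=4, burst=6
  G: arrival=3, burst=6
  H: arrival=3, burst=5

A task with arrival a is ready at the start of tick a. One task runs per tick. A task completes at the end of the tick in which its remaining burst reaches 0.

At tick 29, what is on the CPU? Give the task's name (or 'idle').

t=0: L0/L1/L2 = AB/-/- → run A
t=1: L0/L1/L2 = ABE/-/- → run A
t=2: L0/L1/L2 = BECD/-/- → run B
t=3: L0/L1/L2 = BECDGH/-/- → run B
t=4: L0/L1/L2 = BECDGHF/-/- → run B
t=5: L0/L1/L2 = ECDGHF/B/- → run E
t=6: L0/L1/L2 = ECDGHF/B/- → run E
t=7: L0/L1/L2 = ECDGHF/B/- → run E
t=8: L0/L1/L2 = CDGHF/BE/- → run C
t=9: L0/L1/L2 = CDGHF/BE/- → run C
t=10: L0/L1/L2 = CDGHF/BE/- → run C
t=11: L0/L1/L2 = DGHF/BEC/- → run D
t=12: L0/L1/L2 = DGHF/BEC/- → run D
t=13: L0/L1/L2 = DGHF/BEC/- → run D
t=14: L0/L1/L2 = GHF/BECD/- → run G
t=15: L0/L1/L2 = GHF/BECD/- → run G
t=16: L0/L1/L2 = GHF/BECD/- → run G
t=17: L0/L1/L2 = HF/BECDG/- → run H
t=18: L0/L1/L2 = HF/BECDG/- → run H
t=19: L0/L1/L2 = HF/BECDG/- → run H
t=20: L0/L1/L2 = F/BECDGH/- → run F
t=21: L0/L1/L2 = F/BECDGH/- → run F
t=22: L0/L1/L2 = F/BECDGH/- → run F
t=23: L0/L1/L2 = -/BECDGHF/- → run B
t=24: L0/L1/L2 = -/ECDGHF/- → run E
t=25: L0/L1/L2 = -/ECDGHF/- → run E
t=26: L0/L1/L2 = -/ECDGHF/- → run E
t=27: L0/L1/L2 = -/ECDGHF/- → run E
t=28: L0/L1/L2 = -/ECDGHF/- → run E
t=29: L0/L1/L2 = -/CDGHF/- → run C
t=30: L0/L1/L2 = -/CDGHF/- → run C
t=31: L0/L1/L2 = -/DGHF/- → run D
t=32: L0/L1/L2 = -/DGHF/- → run D
t=33: L0/L1/L2 = -/DGHF/- → run D
t=34: L0/L1/L2 = -/DGHF/- → run D
t=35: L0/L1/L2 = -/DGHF/- → run D
t=36: L0/L1/L2 = -/GHF/- → run G
t=37: L0/L1/L2 = -/GHF/- → run G
t=38: L0/L1/L2 = -/GHF/- → run G
t=39: L0/L1/L2 = -/HF/- → run H
t=40: L0/L1/L2 = -/HF/- → run H
t=41: L0/L1/L2 = -/F/- → run F
t=42: L0/L1/L2 = -/F/- → run F
t=43: L0/L1/L2 = -/F/- → run F
t=44: (idle)
t=45: (idle)
t=46: (idle)
t=47: (idle)

running at tick 29 = C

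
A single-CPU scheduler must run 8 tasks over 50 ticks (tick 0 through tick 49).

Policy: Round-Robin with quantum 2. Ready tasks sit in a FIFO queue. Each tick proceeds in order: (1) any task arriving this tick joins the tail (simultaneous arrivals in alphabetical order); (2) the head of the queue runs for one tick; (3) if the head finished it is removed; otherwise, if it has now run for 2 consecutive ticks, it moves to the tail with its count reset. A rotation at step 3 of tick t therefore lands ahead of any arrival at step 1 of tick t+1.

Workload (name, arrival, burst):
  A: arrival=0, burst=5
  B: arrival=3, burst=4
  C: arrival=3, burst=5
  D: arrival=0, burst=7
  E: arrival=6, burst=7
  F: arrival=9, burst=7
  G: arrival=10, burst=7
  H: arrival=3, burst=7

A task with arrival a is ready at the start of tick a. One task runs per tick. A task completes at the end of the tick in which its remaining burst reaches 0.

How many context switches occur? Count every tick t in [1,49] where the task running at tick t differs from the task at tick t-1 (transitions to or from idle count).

t=0: queue=[A,D] q_used=0 → run A
t=1: queue=[A,D] q_used=1 → run A
t=2: queue=[D,A] q_used=0 → run D
t=3: queue=[D,A,B,C,H] q_used=1 → run D
t=4: queue=[A,B,C,H,D] q_used=0 → run A
t=5: queue=[A,B,C,H,D] q_used=1 → run A
t=6: queue=[B,C,H,D,A,E] q_used=0 → run B
t=7: queue=[B,C,H,D,A,E] q_used=1 → run B
t=8: queue=[C,H,D,A,E,B] q_used=0 → run C
t=9: queue=[C,H,D,A,E,B,F] q_used=1 → run C
t=10: queue=[H,D,A,E,B,F,C,G] q_used=0 → run H
t=11: queue=[H,D,A,E,B,F,C,G] q_used=1 → run H
t=12: queue=[D,A,E,B,F,C,G,H] q_used=0 → run D
t=13: queue=[D,A,E,B,F,C,G,H] q_used=1 → run D
t=14: queue=[A,E,B,F,C,G,H,D] q_used=0 → run A
t=15: queue=[E,B,F,C,G,H,D] q_used=0 → run E
t=16: queue=[E,B,F,C,G,H,D] q_used=1 → run E
t=17: queue=[B,F,C,G,H,D,E] q_used=0 → run B
t=18: queue=[B,F,C,G,H,D,E] q_used=1 → run B
t=19: queue=[F,C,G,H,D,E] q_used=0 → run F
t=20: queue=[F,C,G,H,D,E] q_used=1 → run F
t=21: queue=[C,G,H,D,E,F] q_used=0 → run C
t=22: queue=[C,G,H,D,E,F] q_used=1 → run C
t=23: queue=[G,H,D,E,F,C] q_used=0 → run G
t=24: queue=[G,H,D,E,F,C] q_used=1 → run G
t=25: queue=[H,D,E,F,C,G] q_used=0 → run H
t=26: queue=[H,D,E,F,C,G] q_used=1 → run H
t=27: queue=[D,E,F,C,G,H] q_used=0 → run D
t=28: queue=[D,E,F,C,G,H] q_used=1 → run D
t=29: queue=[E,F,C,G,H,D] q_used=0 → run E
t=30: queue=[E,F,C,G,H,D] q_used=1 → run E
t=31: queue=[F,C,G,H,D,E] q_used=0 → run F
t=32: queue=[F,C,G,H,D,E] q_used=1 → run F
t=33: queue=[C,G,H,D,E,F] q_used=0 → run C
t=34: queue=[G,H,D,E,F] q_used=0 → run G
t=35: queue=[G,H,D,E,F] q_used=1 → run G
t=36: queue=[H,D,E,F,G] q_used=0 → run H
t=37: queue=[H,D,E,F,G] q_used=1 → run H
t=38: queue=[D,E,F,G,H] q_used=0 → run D
t=39: queue=[E,F,G,H] q_used=0 → run E
t=40: queue=[E,F,G,H] q_used=1 → run E
t=41: queue=[F,G,H,E] q_used=0 → run F
t=42: queue=[F,G,H,E] q_used=1 → run F
t=43: queue=[G,H,E,F] q_used=0 → run G
t=44: queue=[G,H,E,F] q_used=1 → run G
t=45: queue=[H,E,F,G] q_used=0 → run H
t=46: queue=[E,F,G] q_used=0 → run E
t=47: queue=[F,G] q_used=0 → run F
t=48: queue=[G] q_used=0 → run G
t=49: (idle)

context switches = 28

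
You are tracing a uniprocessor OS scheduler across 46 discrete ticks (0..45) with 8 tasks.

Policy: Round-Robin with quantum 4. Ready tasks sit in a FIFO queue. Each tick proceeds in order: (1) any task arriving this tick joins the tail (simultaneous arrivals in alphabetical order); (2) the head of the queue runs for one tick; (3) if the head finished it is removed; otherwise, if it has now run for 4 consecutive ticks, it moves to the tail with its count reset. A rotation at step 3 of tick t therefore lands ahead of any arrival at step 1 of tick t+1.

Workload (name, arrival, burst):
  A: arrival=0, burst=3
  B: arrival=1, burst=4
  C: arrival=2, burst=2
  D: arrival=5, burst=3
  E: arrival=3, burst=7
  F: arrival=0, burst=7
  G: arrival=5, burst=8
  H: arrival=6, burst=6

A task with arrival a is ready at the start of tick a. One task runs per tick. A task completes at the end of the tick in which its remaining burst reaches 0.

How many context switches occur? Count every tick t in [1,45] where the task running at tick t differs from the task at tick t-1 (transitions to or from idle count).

t=0: queue=[A,F] q_used=0 → run A
t=1: queue=[A,F,B] q_used=1 → run A
t=2: queue=[A,F,B,C] q_used=2 → run A
t=3: queue=[F,B,C,E] q_used=0 → run F
t=4: queue=[F,B,C,E] q_used=1 → run F
t=5: queue=[F,B,C,E,D,G] q_used=2 → run F
t=6: queue=[F,B,C,E,D,G,H] q_used=3 → run F
t=7: queue=[B,C,E,D,G,H,F] q_used=0 → run B
t=8: queue=[B,C,E,D,G,H,F] q_used=1 → run B
t=9: queue=[B,C,E,D,G,H,F] q_used=2 → run B
t=10: queue=[B,C,E,D,G,H,F] q_used=3 → run B
t=11: queue=[C,E,D,G,H,F] q_used=0 → run C
t=12: queue=[C,E,D,G,H,F] q_used=1 → run C
t=13: queue=[E,D,G,H,F] q_used=0 → run E
t=14: queue=[E,D,G,H,F] q_used=1 → run E
t=15: queue=[E,D,G,H,F] q_used=2 → run E
t=16: queue=[E,D,G,H,F] q_used=3 → run E
t=17: queue=[D,G,H,F,E] q_used=0 → run D
t=18: queue=[D,G,H,F,E] q_used=1 → run D
t=19: queue=[D,G,H,F,E] q_used=2 → run D
t=20: queue=[G,H,F,E] q_used=0 → run G
t=21: queue=[G,H,F,E] q_used=1 → run G
t=22: queue=[G,H,F,E] q_used=2 → run G
t=23: queue=[G,H,F,E] q_used=3 → run G
t=24: queue=[H,F,E,G] q_used=0 → run H
t=25: queue=[H,F,E,G] q_used=1 → run H
t=26: queue=[H,F,E,G] q_used=2 → run H
t=27: queue=[H,F,E,G] q_used=3 → run H
t=28: queue=[F,E,G,H] q_used=0 → run F
t=29: queue=[F,E,G,H] q_used=1 → run F
t=30: queue=[F,E,G,H] q_used=2 → run F
t=31: queue=[E,G,H] q_used=0 → run E
t=32: queue=[E,G,H] q_used=1 → run E
t=33: queue=[E,G,H] q_used=2 → run E
t=34: queue=[G,H] q_used=0 → run G
t=35: queue=[G,H] q_used=1 → run G
t=36: queue=[G,H] q_used=2 → run G
t=37: queue=[G,H] q_used=3 → run G
t=38: queue=[H] q_used=0 → run H
t=39: queue=[H] q_used=1 → run H
t=40: (idle)
t=41: (idle)
t=42: (idle)
t=43: (idle)
t=44: (idle)
t=45: (idle)

context switches = 12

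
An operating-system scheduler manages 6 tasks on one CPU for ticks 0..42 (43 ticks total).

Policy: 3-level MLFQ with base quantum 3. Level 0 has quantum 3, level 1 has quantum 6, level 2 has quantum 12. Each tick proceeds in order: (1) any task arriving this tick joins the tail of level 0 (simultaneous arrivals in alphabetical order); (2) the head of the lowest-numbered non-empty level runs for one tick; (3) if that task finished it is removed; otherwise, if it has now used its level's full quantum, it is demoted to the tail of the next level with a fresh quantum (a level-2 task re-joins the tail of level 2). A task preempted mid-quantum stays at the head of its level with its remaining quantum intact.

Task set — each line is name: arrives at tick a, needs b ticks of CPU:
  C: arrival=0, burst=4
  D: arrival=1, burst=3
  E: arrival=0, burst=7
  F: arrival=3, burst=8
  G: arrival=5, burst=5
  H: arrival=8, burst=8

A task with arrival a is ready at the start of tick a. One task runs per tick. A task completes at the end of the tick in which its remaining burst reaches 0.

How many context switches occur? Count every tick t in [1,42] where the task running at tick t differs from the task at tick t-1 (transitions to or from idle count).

t=0: L0/L1/L2 = CE/-/- → run C
t=1: L0/L1/L2 = CED/-/- → run C
t=2: L0/L1/L2 = CED/-/- → run C
t=3: L0/L1/L2 = EDF/C/- → run E
t=4: L0/L1/L2 = EDF/C/- → run E
t=5: L0/L1/L2 = EDFG/C/- → run E
t=6: L0/L1/L2 = DFG/CE/- → run D
t=7: L0/L1/L2 = DFG/CE/- → run D
t=8: L0/L1/L2 = DFGH/CE/- → run D
t=9: L0/L1/L2 = FGH/CE/- → run F
t=10: L0/L1/L2 = FGH/CE/- → run F
t=11: L0/L1/L2 = FGH/CE/- → run F
t=12: L0/L1/L2 = GH/CEF/- → run G
t=13: L0/L1/L2 = GH/CEF/- → run G
t=14: L0/L1/L2 = GH/CEF/- → run G
t=15: L0/L1/L2 = H/CEFG/- → run H
t=16: L0/L1/L2 = H/CEFG/- → run H
t=17: L0/L1/L2 = H/CEFG/- → run H
t=18: L0/L1/L2 = -/CEFGH/- → run C
t=19: L0/L1/L2 = -/EFGH/- → run E
t=20: L0/L1/L2 = -/EFGH/- → run E
t=21: L0/L1/L2 = -/EFGH/- → run E
t=22: L0/L1/L2 = -/EFGH/- → run E
t=23: L0/L1/L2 = -/FGH/- → run F
t=24: L0/L1/L2 = -/FGH/- → run F
t=25: L0/L1/L2 = -/FGH/- → run F
t=26: L0/L1/L2 = -/FGH/- → run F
t=27: L0/L1/L2 = -/FGH/- → run F
t=28: L0/L1/L2 = -/GH/- → run G
t=29: L0/L1/L2 = -/GH/- → run G
t=30: L0/L1/L2 = -/H/- → run H
t=31: L0/L1/L2 = -/H/- → run H
t=32: L0/L1/L2 = -/H/- → run H
t=33: L0/L1/L2 = -/H/- → run H
t=34: L0/L1/L2 = -/H/- → run H
t=35: (idle)
t=36: (idle)
t=37: (idle)
t=38: (idle)
t=39: (idle)
t=40: (idle)
t=41: (idle)
t=42: (idle)

context switches = 11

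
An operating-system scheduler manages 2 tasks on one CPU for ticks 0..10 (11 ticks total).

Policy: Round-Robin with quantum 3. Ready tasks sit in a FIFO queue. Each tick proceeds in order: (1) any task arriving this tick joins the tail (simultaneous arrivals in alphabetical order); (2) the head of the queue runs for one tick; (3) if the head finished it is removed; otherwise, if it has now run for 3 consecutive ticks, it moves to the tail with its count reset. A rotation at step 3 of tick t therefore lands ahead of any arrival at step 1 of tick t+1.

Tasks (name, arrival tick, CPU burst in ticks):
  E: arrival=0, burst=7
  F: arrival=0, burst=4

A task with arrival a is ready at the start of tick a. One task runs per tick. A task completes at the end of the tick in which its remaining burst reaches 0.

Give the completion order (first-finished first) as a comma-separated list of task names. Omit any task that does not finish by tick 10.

completion order = F, E

t=0: queue=[E,F] q_used=0 → run E
t=1: queue=[E,F] q_used=1 → run E
t=2: queue=[E,F] q_used=2 → run E
t=3: queue=[F,E] q_used=0 → run F
t=4: queue=[F,E] q_used=1 → run F
t=5: queue=[F,E] q_used=2 → run F
t=6: queue=[E,F] q_used=0 → run E
t=7: queue=[E,F] q_used=1 → run E
t=8: queue=[E,F] q_used=2 → run E
t=9: queue=[F,E] q_used=0 → run F
t=10: queue=[E] q_used=0 → run E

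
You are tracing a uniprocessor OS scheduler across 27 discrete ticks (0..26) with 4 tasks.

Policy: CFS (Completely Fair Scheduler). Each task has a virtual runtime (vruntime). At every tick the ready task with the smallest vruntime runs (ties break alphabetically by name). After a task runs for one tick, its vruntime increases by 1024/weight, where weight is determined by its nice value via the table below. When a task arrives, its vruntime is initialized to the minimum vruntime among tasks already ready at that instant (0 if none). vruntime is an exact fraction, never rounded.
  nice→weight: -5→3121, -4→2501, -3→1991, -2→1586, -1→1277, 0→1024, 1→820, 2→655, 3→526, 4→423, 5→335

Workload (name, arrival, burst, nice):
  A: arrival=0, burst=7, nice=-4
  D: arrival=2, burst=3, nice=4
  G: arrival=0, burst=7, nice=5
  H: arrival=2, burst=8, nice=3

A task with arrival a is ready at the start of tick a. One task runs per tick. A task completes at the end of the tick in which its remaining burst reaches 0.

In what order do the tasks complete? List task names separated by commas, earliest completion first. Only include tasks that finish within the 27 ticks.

t=0: vr[A=0 G=0] → run A
t=1: vr[A=1024/2501 G=0] → run G
t=2: vr[A=1024/2501 D=1024/2501 G=1024/335 H=1024/2501] → run A
t=3: vr[A=2048/2501 D=1024/2501 G=1024/335 H=1024/2501] → run D
t=4: vr[A=2048/2501 D=2994176/1057923 G=1024/335 H=1024/2501] → run H
t=5: vr[A=2048/2501 D=2994176/1057923 G=1024/335 H=1549824/657763] → run A
t=6: vr[A=3072/2501 D=2994176/1057923 G=1024/335 H=1549824/657763] → run A
t=7: vr[A=4096/2501 D=2994176/1057923 G=1024/335 H=1549824/657763] → run A
t=8: vr[A=5120/2501 D=2994176/1057923 G=1024/335 H=1549824/657763] → run A
t=9: vr[A=6144/2501 D=2994176/1057923 G=1024/335 H=1549824/657763] → run H
t=10: vr[A=6144/2501 D=2994176/1057923 G=1024/335 H=2830336/657763] → run A
t=11: vr[D=2994176/1057923 G=1024/335 H=2830336/657763] → run D
t=12: vr[D=5555200/1057923 G=1024/335 H=2830336/657763] → run G
t=13: vr[D=5555200/1057923 G=2048/335 H=2830336/657763] → run H
t=14: vr[D=5555200/1057923 G=2048/335 H=4110848/657763] → run D
t=15: vr[G=2048/335 H=4110848/657763] → run G
t=16: vr[G=3072/335 H=4110848/657763] → run H
t=17: vr[G=3072/335 H=5391360/657763] → run H
t=18: vr[G=3072/335 H=6671872/657763] → run G
t=19: vr[G=4096/335 H=6671872/657763] → run H
t=20: vr[G=4096/335 H=7952384/657763] → run H
t=21: vr[G=4096/335 H=9232896/657763] → run G
t=22: vr[G=1024/67 H=9232896/657763] → run H
t=23: vr[G=1024/67] → run G
t=24: vr[G=6144/335] → run G
t=25: (idle)
t=26: (idle)

completion order = A, D, H, G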